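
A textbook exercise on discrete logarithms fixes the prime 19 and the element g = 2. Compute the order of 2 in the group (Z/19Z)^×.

18

The order of 2 must divide φ(19) = 19 − 1 = 18 = 2 · 3^2.
Divisors of 18: 1, 2, 3, 6, 9, 18.
Check 2^d mod 19 for each divisor in increasing order:
2^1 ≡ 2 (mod 19)
2^2 ≡ 4 (mod 19)
2^3 ≡ 8 (mod 19)
2^6 ≡ 7 (mod 19)
2^9 ≡ 18 (mod 19)
2^18 ≡ 1 (mod 19) ✓
Hence ord(2) = 18.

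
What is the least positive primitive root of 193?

5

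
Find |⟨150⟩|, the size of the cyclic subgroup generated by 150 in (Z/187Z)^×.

Since 150 ∈ (Z/187Z)^×, its order divides φ(187) = φ(11·17) = (11−1)·(17−1) = 10·16 = 160 = 2^5 · 5.
Divisors of 160: 1, 2, 4, 5, 8, 10, 16, 20, 32, 40, 80, 160.
Evaluate successive powers at the divisors of 160:
150^1 ≡ 150 (mod 187)
150^2 ≡ 60 (mod 187)
150^4 ≡ 47 (mod 187)
150^5 ≡ 131 (mod 187)
150^8 ≡ 152 (mod 187)
150^10 ≡ 144 (mod 187)
150^16 ≡ 103 (mod 187)
150^20 ≡ 166 (mod 187)
150^32 ≡ 137 (mod 187)
150^40 ≡ 67 (mod 187)
150^80 ≡ 1 (mod 187) ✓
The smallest such exponent is 80, so the order of 150 is 80.

80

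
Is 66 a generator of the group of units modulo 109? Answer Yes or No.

No

φ(109) = 109 − 1 = 108 = 2^2 · 3^3.
An element g generates (Z/109Z)^× iff g^(108/q) ≢ 1 (mod 109) for each prime q ∈ {2, 3}.
66^54 ≡ 1 (mod 109)  [q = 2: ≡ 1 ✗]
66^36 ≡ 1 (mod 109)  [q = 3: ≡ 1 ✗]
Since 66^54 ≡ 1, the order of 66 divides 54 < 108, so 66 is not a primitive root.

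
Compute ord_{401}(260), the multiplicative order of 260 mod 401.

400

The order of 260 must divide φ(401) = 401 − 1 = 400 = 2^4 · 5^2.
Divisors of 400: 1, 2, 4, 5, 8, 10, 16, 20, 25, 40, 50, 80, 100, 200, 400.
Test each divisor d:
260^1 ≡ 260
260^2 ≡ 232
260^4 ≡ 90
260^5 ≡ 142
260^8 ≡ 80
260^10 ≡ 114
260^16 ≡ 385
260^20 ≡ 164
260^25 ≡ 30
260^40 ≡ 29
260^50 ≡ 98
260^80 ≡ 39
260^100 ≡ 381
260^200 ≡ 400
260^400 ≡ 1
Hence ord(260) = 400.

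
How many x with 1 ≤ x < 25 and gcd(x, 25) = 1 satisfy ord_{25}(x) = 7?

0

φ(25) = φ(5^2) = 5·(5−1) = 20 = 2^2 · 5.
(Z/25Z)^× is cyclic (|G| = 20); a cyclic group of order m has exactly φ(d) elements of each order d | m, and none otherwise.
Since 7 ∤ 20, the count is 0.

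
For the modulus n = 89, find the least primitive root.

3

φ(89) = 89 − 1 = 88 = 2^3 · 11.
Test candidates g = 2, 3, … against the prime factors q ∈ {2, 11} of φ(89): g is a generator iff g^(88/q) ≢ 1 for every such q.
g = 2: 2^44 ≡ 1 — hits 1, so not a primitive root.
g = 3: 3^44 ≡ 88; 3^8 ≡ 64 — none is 1, so 3 is a primitive root.
The smallest primitive root modulo 89 is 3.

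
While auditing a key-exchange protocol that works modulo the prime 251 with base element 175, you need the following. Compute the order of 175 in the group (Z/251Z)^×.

By Lagrange's theorem, ord_251(175) divides φ(251) = 251 − 1 = 250 = 2 · 5^3.
Divisors of 250: 1, 2, 5, 10, 25, 50, 125, 250.
Compute 175^d (mod 251) for the divisors d until we hit 1:
175^1 ≡ 175
175^2 ≡ 3
175^5 ≡ 69
175^10 ≡ 243
175^25 ≡ 149
175^50 ≡ 113
175^125 ≡ 1
Therefore the multiplicative order of 175 modulo 251 is 125.

125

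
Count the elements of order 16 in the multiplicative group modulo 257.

8

φ(257) = 257 − 1 = 256 = 2^8.
In a cyclic group of order 256, there are φ(d) elements of order d for each divisor d of 256, and zero for non-divisors.
16 = 2^4 divides 256, and φ(16) = 8.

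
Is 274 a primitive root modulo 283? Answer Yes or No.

Yes

φ(283) = 283 − 1 = 282 = 2 · 3 · 47.
An element g generates (Z/283Z)^× iff g^(282/q) ≢ 1 (mod 283) for each prime q ∈ {2, 3, 47}.
274^141 ≡ 282 (mod 283)  [q = 2: ≢ 1 ✓]
274^94 ≡ 44 (mod 283)  [q = 3: ≢ 1 ✓]
274^6 ≡ 250 (mod 283)  [q = 47: ≢ 1 ✓]
None equal 1, so ord_283(274) = 282: 274 is a primitive root.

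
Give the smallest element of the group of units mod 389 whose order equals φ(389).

φ(389) = 389 − 1 = 388 = 2^2 · 97.
g is a primitive root iff g^(388/q) ≢ 1 (mod 389) for each prime q ∈ {2, 97}.
g = 2: 2^194 ≡ 388; 2^4 ≡ 16 — none is 1, so 2 is a primitive root.
The smallest primitive root modulo 389 is 2.

2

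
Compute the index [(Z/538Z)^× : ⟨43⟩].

Since 43 ∈ (Z/538Z)^×, its order divides φ(538) = φ(2)·φ(269) = 1·268 = 268 = 2^2 · 67.
Divisors of 268: 1, 2, 4, 67, 134, 268.
Test each divisor d:
43^1 ≡ 43 (mod 538)
43^2 ≡ 235 (mod 538)
43^4 ≡ 349 (mod 538)
43^67 ≡ 537 (mod 538)
43^134 ≡ 1 (mod 538) ✓
The order of 43 is 134, so the subgroup it generates has 134 elements.
[(Z/538Z)^× : ⟨43⟩] = 268/134 = 2.

2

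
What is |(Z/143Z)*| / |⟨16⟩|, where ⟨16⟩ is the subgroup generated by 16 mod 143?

8

Since 16 ∈ (Z/143Z)^×, its order divides φ(143) = φ(11·13) = (11−1)·(13−1) = 10·12 = 120 = 2^3 · 3 · 5.
Divisors of 120: 1, 2, 3, 4, 5, 6, 8, 10, 12, 15, 20, 24, 30, 40, 60, 120.
Compute 16^d (mod 143) for the divisors d until we hit 1:
16^1 ≡ 16
16^2 ≡ 113
16^3 ≡ 92
16^4 ≡ 42
16^5 ≡ 100
16^6 ≡ 27
16^8 ≡ 48
16^10 ≡ 133
16^12 ≡ 14
16^15 ≡ 1
Thus |⟨16⟩| = ord(16) = 15.
Index = |(Z/143Z)^×| / |⟨16⟩| = 120 / 15 = 8.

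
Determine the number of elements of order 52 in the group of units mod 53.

24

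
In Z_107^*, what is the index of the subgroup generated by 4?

ord(4) | φ(107) = 107 − 1 = 106 = 2 · 53.
Divisors of 106: 1, 2, 53, 106.
Compute 4^d (mod 107) for the divisors d until we hit 1:
4^1 ≡ 4 (mod 107)
4^2 ≡ 16 (mod 107)
4^53 ≡ 1 (mod 107) ✓
Thus |⟨4⟩| = ord(4) = 53.
Index = |(Z/107Z)^×| / |⟨4⟩| = 106 / 53 = 2.

2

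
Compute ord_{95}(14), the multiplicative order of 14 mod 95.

By Lagrange's theorem, ord_95(14) divides φ(95) = φ(5·19) = (5−1)·(19−1) = 4·18 = 72 = 2^3 · 3^2.
Divisors of 72: 1, 2, 3, 4, 6, 8, 9, 12, 18, 24, 36, 72.
Evaluate successive powers at the divisors of 72:
14^1 ≡ 14 (mod 95)
14^2 ≡ 6 (mod 95)
14^3 ≡ 84 (mod 95)
14^4 ≡ 36 (mod 95)
14^6 ≡ 26 (mod 95)
14^8 ≡ 61 (mod 95)
14^9 ≡ 94 (mod 95)
14^12 ≡ 11 (mod 95)
14^18 ≡ 1 (mod 95) ✓
So ord_95(14) = 18.

18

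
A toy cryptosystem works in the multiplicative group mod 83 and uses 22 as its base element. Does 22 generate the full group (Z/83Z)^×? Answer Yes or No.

Yes

φ(83) = 83 − 1 = 82 = 2 · 41.
An element g generates (Z/83Z)^× iff g^(82/q) ≢ 1 (mod 83) for each prime q ∈ {2, 41}.
22^41 ≡ 82 (mod 83)  [q = 2: ≢ 1 ✓]
22^2 ≡ 69 (mod 83)  [q = 41: ≢ 1 ✓]
All checks pass, so 22 has order 82 and is a primitive root modulo 83.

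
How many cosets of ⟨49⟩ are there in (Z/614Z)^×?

2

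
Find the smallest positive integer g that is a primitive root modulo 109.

6

φ(109) = 109 − 1 = 108 = 2^2 · 3^3.
g is a primitive root iff g^(108/q) ≢ 1 (mod 109) for each prime q ∈ {2, 3}.
g = 2: 2^54 ≡ 108; 2^36 ≡ 1 — hits 1, so not a primitive root.
g = 3: 3^54 ≡ 1 — hits 1, so not a primitive root.
g = 4: 4^54 ≡ 1 — hits 1, so not a primitive root.
g = 5: 5^54 ≡ 1 — hits 1, so not a primitive root.
g = 6: 6^54 ≡ 108; 6^36 ≡ 63 — none is 1, so 6 is a primitive root.
The smallest primitive root modulo 109 is 6.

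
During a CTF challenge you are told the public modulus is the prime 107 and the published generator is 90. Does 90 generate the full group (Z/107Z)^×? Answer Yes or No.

No

φ(107) = 107 − 1 = 106 = 2 · 53.
An element g generates (Z/107Z)^× iff g^(106/q) ≢ 1 (mod 107) for each prime q ∈ {2, 53}.
90^53 ≡ 1 (mod 107)  [q = 2: ≡ 1 ✗]
90^2 ≡ 75 (mod 107)  [q = 53: ≢ 1 ✓]
The check at q = 2 fails, so 90 generates a proper subgroup.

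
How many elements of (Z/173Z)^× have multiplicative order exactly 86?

φ(173) = 173 − 1 = 172 = 2^2 · 43.
(Z/173Z)^× is cyclic (|G| = 172); a cyclic group of order m has exactly φ(d) elements of each order d | m, and none otherwise.
86 = 2 · 43 divides 172, and φ(86) = 42.

42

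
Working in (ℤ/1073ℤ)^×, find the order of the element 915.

42

The order of 915 must divide φ(1073) = φ(29·37) = (29−1)·(37−1) = 28·36 = 1008 = 2^4 · 3^2 · 7.
Divisors of 1008: 1, 2, 3, 4, 6, 7, 8, 9, 12, 14, 16, 18, 21, 24, 28, 36, 42, 48, 56, 63, 72, 84, 112, 126, 144, 168, 252, 336, 504, 1008.
Test each divisor d:
915^1 ≡ 915
915^2 ≡ 285
915^3 ≡ 36
915^4 ≡ 750
915^6 ≡ 223
915^7 ≡ 175
915^8 ≡ 248
915^9 ≡ 517
915^12 ≡ 371
915^14 ≡ 581
915^16 ≡ 343
915^18 ≡ 112
915^21 ≡ 813
915^24 ≡ 297
915^28 ≡ 639
915^36 ≡ 741
915^42 ≡ 1
The smallest such exponent is 42, so the order of 915 is 42.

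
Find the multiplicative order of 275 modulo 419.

The order of 275 must divide φ(419) = 419 − 1 = 418 = 2 · 11 · 19.
Divisors of 418: 1, 2, 11, 19, 22, 38, 209, 418.
Evaluate successive powers at the divisors of 418:
275^1 ≡ 275
275^2 ≡ 205
275^11 ≡ 284
275^19 ≡ 290
275^22 ≡ 208
275^38 ≡ 300
275^209 ≡ 418
275^418 ≡ 1
Hence ord(275) = 418.

418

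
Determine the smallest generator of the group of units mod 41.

φ(41) = 41 − 1 = 40 = 2^3 · 5.
g is a primitive root iff g^(40/q) ≢ 1 (mod 41) for each prime q ∈ {2, 5}.
g = 2: 2^20 ≡ 1 — hits 1, so not a primitive root.
g = 3: 3^20 ≡ 40; 3^8 ≡ 1 — hits 1, so not a primitive root.
g = 4: 4^20 ≡ 1 — hits 1, so not a primitive root.
g = 5: 5^20 ≡ 1 — hits 1, so not a primitive root.
g = 6: 6^20 ≡ 40; 6^8 ≡ 10 — none is 1, so 6 is a primitive root.
The smallest primitive root modulo 41 is 6.

6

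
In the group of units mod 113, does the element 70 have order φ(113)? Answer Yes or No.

Yes

φ(113) = 113 − 1 = 112 = 2^4 · 7.
An element g generates (Z/113Z)^× iff g^(112/q) ≢ 1 (mod 113) for each prime q ∈ {2, 7}.
70^56 ≡ 112 (mod 113)  [q = 2: ≢ 1 ✓]
70^16 ≡ 109 (mod 113)  [q = 7: ≢ 1 ✓]
All checks pass, so 70 has order 112 and is a primitive root modulo 113.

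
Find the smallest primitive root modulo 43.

φ(43) = 43 − 1 = 42 = 2 · 3 · 7.
g is a primitive root iff g^(42/q) ≢ 1 (mod 43) for each prime q ∈ {2, 3, 7}.
g = 2: 2^21 ≡ 42; 2^14 ≡ 1 — hits 1, so not a primitive root.
g = 3: 3^21 ≡ 42; 3^14 ≡ 36; 3^6 ≡ 41 — none is 1, so 3 is a primitive root.
So 3 is the smallest generator of (Z/43Z)^×.

3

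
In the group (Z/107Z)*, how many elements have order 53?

52

φ(107) = 107 − 1 = 106 = 2 · 53.
(Z/107Z)^× is cyclic (|G| = 106); a cyclic group of order m has exactly φ(d) elements of each order d | m, and none otherwise.
53 | 106, and φ(53) = 53 − 1 = 52.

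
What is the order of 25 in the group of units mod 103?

51

Since 25 ∈ (Z/103Z)^×, its order divides φ(103) = 103 − 1 = 102 = 2 · 3 · 17.
Divisors of 102: 1, 2, 3, 6, 17, 34, 51, 102.
Check 25^d mod 103 for each divisor in increasing order:
25^1 ≡ 25 (mod 103)
25^2 ≡ 7 (mod 103)
25^3 ≡ 72 (mod 103)
25^6 ≡ 34 (mod 103)
25^17 ≡ 56 (mod 103)
25^34 ≡ 46 (mod 103)
25^51 ≡ 1 (mod 103) ✓
Therefore the multiplicative order of 25 modulo 103 is 51.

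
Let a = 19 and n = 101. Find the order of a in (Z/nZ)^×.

25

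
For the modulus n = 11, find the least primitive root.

φ(11) = 11 − 1 = 10 = 2 · 5.
g is a primitive root iff g^(10/q) ≢ 1 (mod 11) for each prime q ∈ {2, 5}.
g = 2: 2^5 ≡ 10; 2^2 ≡ 4 — none is 1, so 2 is a primitive root.
So 2 is the smallest generator of (Z/11Z)^×.

2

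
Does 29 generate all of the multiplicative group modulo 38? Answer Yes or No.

Yes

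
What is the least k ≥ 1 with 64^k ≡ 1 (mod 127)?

The order of 64 must divide φ(127) = 127 − 1 = 126 = 2 · 3^2 · 7.
Divisors of 126: 1, 2, 3, 6, 7, 9, 14, 18, 21, 42, 63, 126.
Compute 64^d (mod 127) for the divisors d until we hit 1:
64^1 ≡ 64 (mod 127)
64^2 ≡ 32 (mod 127)
64^3 ≡ 16 (mod 127)
64^6 ≡ 2 (mod 127)
64^7 ≡ 1 (mod 127) ✓
Therefore the multiplicative order of 64 modulo 127 is 7.

7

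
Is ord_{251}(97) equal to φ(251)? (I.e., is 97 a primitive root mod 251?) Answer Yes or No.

φ(251) = 251 − 1 = 250 = 2 · 5^3.
97 is a primitive root mod 251 iff 97^(φ(251)/q) ≢ 1 for every prime q | φ(251), i.e. q ∈ {2, 5}.
97^125 ≡ 250 (mod 251)  [q = 2: ≢ 1 ✓]
97^50 ≡ 149 (mod 251)  [q = 5: ≢ 1 ✓]
Every test exponent gives a nontrivial residue, hence 97 generates the full group.

Yes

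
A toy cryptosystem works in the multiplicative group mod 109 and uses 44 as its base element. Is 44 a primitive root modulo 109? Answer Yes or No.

Yes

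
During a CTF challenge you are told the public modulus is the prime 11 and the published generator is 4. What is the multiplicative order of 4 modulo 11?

5

By Lagrange's theorem, ord_11(4) divides φ(11) = 11 − 1 = 10 = 2 · 5.
Divisors of 10: 1, 2, 5, 10.
Evaluate successive powers at the divisors of 10:
4^1 ≡ 4 (mod 11)
4^2 ≡ 5 (mod 11)
4^5 ≡ 1 (mod 11) ✓
The smallest such exponent is 5, so the order of 4 is 5.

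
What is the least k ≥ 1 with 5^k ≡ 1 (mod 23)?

22

By Lagrange's theorem, ord_23(5) divides φ(23) = 23 − 1 = 22 = 2 · 11.
Divisors of 22: 1, 2, 11, 22.
Test each divisor d:
5^1 ≡ 5 (mod 23)
5^2 ≡ 2 (mod 23)
5^11 ≡ 22 (mod 23)
5^22 ≡ 1 (mod 23) ✓
Hence ord(5) = 22.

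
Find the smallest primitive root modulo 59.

2

φ(59) = 59 − 1 = 58 = 2 · 29.
g is a primitive root iff g^(58/q) ≢ 1 (mod 59) for each prime q ∈ {2, 29}.
g = 2: 2^29 ≡ 58; 2^2 ≡ 4 — none is 1, so 2 is a primitive root.
The smallest primitive root modulo 59 is 2.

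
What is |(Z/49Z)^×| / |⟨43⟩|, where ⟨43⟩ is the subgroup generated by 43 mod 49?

6

ord(43) | φ(49) = φ(7^2) = 7·(7−1) = 42 = 2 · 3 · 7.
Divisors of 42: 1, 2, 3, 6, 7, 14, 21, 42.
Check 43^d mod 49 for each divisor in increasing order:
43^1 ≡ 43 (mod 49)
43^2 ≡ 36 (mod 49)
43^3 ≡ 29 (mod 49)
43^6 ≡ 8 (mod 49)
43^7 ≡ 1 (mod 49) ✓
So ord_49(43) = 7, hence |⟨43⟩| = 7.
The index is φ(49) / ord(43) = 42 / 7 = 6.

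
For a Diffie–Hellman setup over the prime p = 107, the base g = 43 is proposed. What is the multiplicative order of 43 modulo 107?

106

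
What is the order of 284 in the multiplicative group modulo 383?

Since 284 ∈ (Z/383Z)^×, its order divides φ(383) = 383 − 1 = 382 = 2 · 191.
Divisors of 382: 1, 2, 191, 382.
Evaluate successive powers at the divisors of 382:
284^1 ≡ 284
284^2 ≡ 226
284^191 ≡ 1
Hence ord(284) = 191.

191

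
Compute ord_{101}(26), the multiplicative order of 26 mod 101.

100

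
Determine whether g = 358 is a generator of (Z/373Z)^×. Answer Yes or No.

Yes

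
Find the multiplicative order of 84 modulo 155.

ord(84) | φ(155) = φ(5·31) = (5−1)·(31−1) = 4·30 = 120 = 2^3 · 3 · 5.
Divisors of 120: 1, 2, 3, 4, 5, 6, 8, 10, 12, 15, 20, 24, 30, 40, 60, 120.
Compute 84^d (mod 155) for the divisors d until we hit 1:
84^1 ≡ 84 (mod 155)
84^2 ≡ 81 (mod 155)
84^3 ≡ 139 (mod 155)
84^4 ≡ 51 (mod 155)
84^5 ≡ 99 (mod 155)
84^6 ≡ 101 (mod 155)
84^8 ≡ 121 (mod 155)
84^10 ≡ 36 (mod 155)
84^12 ≡ 126 (mod 155)
84^15 ≡ 154 (mod 155)
84^20 ≡ 56 (mod 155)
84^24 ≡ 66 (mod 155)
84^30 ≡ 1 (mod 155) ✓
Therefore the multiplicative order of 84 modulo 155 is 30.

30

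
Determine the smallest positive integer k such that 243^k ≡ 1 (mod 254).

126

By Lagrange's theorem, ord_254(243) divides φ(254) = φ(2)·φ(127) = 1·126 = 126 = 2 · 3^2 · 7.
Divisors of 126: 1, 2, 3, 6, 7, 9, 14, 18, 21, 42, 63, 126.
Evaluate successive powers at the divisors of 126:
243^1 ≡ 243
243^2 ≡ 121
243^3 ≡ 193
243^6 ≡ 165
243^7 ≡ 217
243^9 ≡ 95
243^14 ≡ 99
243^18 ≡ 135
243^21 ≡ 147
243^42 ≡ 19
243^63 ≡ 253
243^126 ≡ 1
Therefore the multiplicative order of 243 modulo 254 is 126.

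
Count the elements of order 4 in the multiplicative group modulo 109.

φ(109) = 109 − 1 = 108 = 2^2 · 3^3.
Since (Z/109Z)^× is cyclic of order 108, the number of elements of order d is φ(d) when d | 108 and 0 otherwise.
4 = 2^2 divides 108, and φ(4) = 2.

2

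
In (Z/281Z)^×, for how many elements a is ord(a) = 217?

0

φ(281) = 281 − 1 = 280 = 2^3 · 5 · 7.
(Z/281Z)^× is cyclic (|G| = 280); a cyclic group of order m has exactly φ(d) elements of each order d | m, and none otherwise.
Here 280 is not a multiple of 217, so there are no elements of order 217.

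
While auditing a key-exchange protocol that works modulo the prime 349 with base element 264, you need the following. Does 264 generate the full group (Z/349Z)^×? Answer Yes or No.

No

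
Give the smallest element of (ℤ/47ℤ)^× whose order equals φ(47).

5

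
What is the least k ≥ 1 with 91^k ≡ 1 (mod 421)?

140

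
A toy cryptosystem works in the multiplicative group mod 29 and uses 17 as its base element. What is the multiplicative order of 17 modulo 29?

4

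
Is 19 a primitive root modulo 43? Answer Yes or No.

φ(43) = 43 − 1 = 42 = 2 · 3 · 7.
19 is a primitive root mod 43 iff 19^(φ(43)/q) ≢ 1 for every prime q | φ(43), i.e. q ∈ {2, 3, 7}.
19^21 ≡ 42 (mod 43)  [q = 2: ≢ 1 ✓]
19^14 ≡ 36 (mod 43)  [q = 3: ≢ 1 ✓]
19^6 ≡ 11 (mod 43)  [q = 7: ≢ 1 ✓]
None equal 1, so ord_43(19) = 42: 19 is a primitive root.

Yes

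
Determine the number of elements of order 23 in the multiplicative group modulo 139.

φ(139) = 139 − 1 = 138 = 2 · 3 · 23.
(Z/139Z)^× is cyclic (|G| = 138); a cyclic group of order m has exactly φ(d) elements of each order d | m, and none otherwise.
23 | 138, and φ(23) = 23 − 1 = 22.

22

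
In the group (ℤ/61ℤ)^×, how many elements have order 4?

2

φ(61) = 61 − 1 = 60 = 2^2 · 3 · 5.
(Z/61Z)^× is cyclic (|G| = 60); a cyclic group of order m has exactly φ(d) elements of each order d | m, and none otherwise.
4 = 2^2 divides 60, and φ(4) = 2.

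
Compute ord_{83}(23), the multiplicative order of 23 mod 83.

ord(23) | φ(83) = 83 − 1 = 82 = 2 · 41.
Divisors of 82: 1, 2, 41, 82.
Compute 23^d (mod 83) for the divisors d until we hit 1:
23^1 ≡ 23
23^2 ≡ 31
23^41 ≡ 1
The smallest such exponent is 41, so the order of 23 is 41.

41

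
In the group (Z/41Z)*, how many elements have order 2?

1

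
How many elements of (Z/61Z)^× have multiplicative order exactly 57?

φ(61) = 61 − 1 = 60 = 2^2 · 3 · 5.
Since (Z/61Z)^× is cyclic of order 60, the number of elements of order d is φ(d) when d | 60 and 0 otherwise.
Here 60 is not a multiple of 57, so there are no elements of order 57.

0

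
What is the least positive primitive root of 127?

φ(127) = 127 − 1 = 126 = 2 · 3^2 · 7.
Test candidates g = 2, 3, … against the prime factors q ∈ {2, 3, 7} of φ(127): g is a generator iff g^(126/q) ≢ 1 for every such q.
g = 2: 2^63 ≡ 1 — hits 1, so not a primitive root.
g = 3: 3^63 ≡ 126; 3^42 ≡ 107; 3^18 ≡ 4 — none is 1, so 3 is a primitive root.
Hence the least primitive root of 127 is 3.

3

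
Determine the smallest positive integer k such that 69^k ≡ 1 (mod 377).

84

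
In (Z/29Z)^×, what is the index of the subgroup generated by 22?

2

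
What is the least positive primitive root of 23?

φ(23) = 23 − 1 = 22 = 2 · 11.
Test candidates g = 2, 3, … against the prime factors q ∈ {2, 11} of φ(23): g is a generator iff g^(22/q) ≢ 1 for every such q.
g = 2: 2^11 ≡ 1 — hits 1, so not a primitive root.
g = 3: 3^11 ≡ 1 — hits 1, so not a primitive root.
g = 4: 4^11 ≡ 1 — hits 1, so not a primitive root.
g = 5: 5^11 ≡ 22; 5^2 ≡ 2 — none is 1, so 5 is a primitive root.
The smallest primitive root modulo 23 is 5.

5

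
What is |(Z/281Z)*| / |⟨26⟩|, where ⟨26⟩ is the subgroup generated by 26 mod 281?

1

ord(26) | φ(281) = 281 − 1 = 280 = 2^3 · 5 · 7.
Divisors of 280: 1, 2, 4, 5, 7, 8, 10, 14, 20, 28, 35, 40, 56, 70, 140, 280.
Check 26^d mod 281 for each divisor in increasing order:
26^1 ≡ 26 (mod 281)
26^2 ≡ 114 (mod 281)
26^4 ≡ 70 (mod 281)
26^5 ≡ 134 (mod 281)
26^7 ≡ 102 (mod 281)
26^8 ≡ 123 (mod 281)
26^10 ≡ 253 (mod 281)
26^14 ≡ 7 (mod 281)
26^20 ≡ 222 (mod 281)
26^28 ≡ 49 (mod 281)
26^35 ≡ 221 (mod 281)
26^40 ≡ 109 (mod 281)
26^56 ≡ 153 (mod 281)
26^70 ≡ 228 (mod 281)
26^140 ≡ 280 (mod 281)
26^280 ≡ 1 (mod 281) ✓
Thus |⟨26⟩| = ord(26) = 280.
Index = |(Z/281Z)^×| / |⟨26⟩| = 280 / 280 = 1.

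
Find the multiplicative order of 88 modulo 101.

25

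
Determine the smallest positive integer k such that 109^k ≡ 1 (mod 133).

The order of 109 must divide φ(133) = φ(7·19) = (7−1)·(19−1) = 6·18 = 108 = 2^2 · 3^3.
Divisors of 108: 1, 2, 3, 4, 6, 9, 12, 18, 27, 36, 54, 108.
Check 109^d mod 133 for each divisor in increasing order:
109^1 ≡ 109 (mod 133)
109^2 ≡ 44 (mod 133)
109^3 ≡ 8 (mod 133)
109^4 ≡ 74 (mod 133)
109^6 ≡ 64 (mod 133)
109^9 ≡ 113 (mod 133)
109^12 ≡ 106 (mod 133)
109^18 ≡ 1 (mod 133) ✓
The smallest such exponent is 18, so the order of 109 is 18.

18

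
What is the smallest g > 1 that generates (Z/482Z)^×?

7

φ(482) = φ(2)·φ(241) = 1·240 = 240 = 2^4 · 3 · 5.
Test candidates g = 2, 3, … against the prime factors q ∈ {2, 3, 5} of φ(482): g is a generator iff g^(240/q) ≢ 1 for every such q.
g = 2: gcd(2, 482) = 2 > 1, not a unit — skip.
g = 3: 3^120 ≡ 1 — hits 1, so not a primitive root.
g = 4: gcd(4, 482) = 2 > 1, not a unit — skip.
g = 5: 5^120 ≡ 1 — hits 1, so not a primitive root.
g = 6: gcd(6, 482) = 2 > 1, not a unit — skip.
g = 7: 7^120 ≡ 481; 7^80 ≡ 15; 7^48 ≡ 91 — none is 1, so 7 is a primitive root.
So 7 is the smallest generator of (Z/482Z)^×.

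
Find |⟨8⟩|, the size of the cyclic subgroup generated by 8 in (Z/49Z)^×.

ord(8) | φ(49) = φ(7^2) = 7·(7−1) = 42 = 2 · 3 · 7.
Divisors of 42: 1, 2, 3, 6, 7, 14, 21, 42.
Evaluate successive powers at the divisors of 42:
8^1 ≡ 8
8^2 ≡ 15
8^3 ≡ 22
8^6 ≡ 43
8^7 ≡ 1
Hence ord(8) = 7.

7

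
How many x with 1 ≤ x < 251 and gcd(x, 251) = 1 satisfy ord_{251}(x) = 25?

20

φ(251) = 251 − 1 = 250 = 2 · 5^3.
In a cyclic group of order 250, there are φ(d) elements of order d for each divisor d of 250, and zero for non-divisors.
25 = 5^2 divides 250, and φ(25) = 20.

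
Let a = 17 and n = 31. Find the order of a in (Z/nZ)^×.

Since 17 ∈ (Z/31Z)^×, its order divides φ(31) = 31 − 1 = 30 = 2 · 3 · 5.
Divisors of 30: 1, 2, 3, 5, 6, 10, 15, 30.
Evaluate successive powers at the divisors of 30:
17^1 ≡ 17 (mod 31)
17^2 ≡ 10 (mod 31)
17^3 ≡ 15 (mod 31)
17^5 ≡ 26 (mod 31)
17^6 ≡ 8 (mod 31)
17^10 ≡ 25 (mod 31)
17^15 ≡ 30 (mod 31)
17^30 ≡ 1 (mod 31) ✓
So ord_31(17) = 30.

30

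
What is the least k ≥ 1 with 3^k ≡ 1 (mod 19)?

ord(3) | φ(19) = 19 − 1 = 18 = 2 · 3^2.
Divisors of 18: 1, 2, 3, 6, 9, 18.
Check 3^d mod 19 for each divisor in increasing order:
3^1 ≡ 3 (mod 19)
3^2 ≡ 9 (mod 19)
3^3 ≡ 8 (mod 19)
3^6 ≡ 7 (mod 19)
3^9 ≡ 18 (mod 19)
3^18 ≡ 1 (mod 19) ✓
Therefore the multiplicative order of 3 modulo 19 is 18.

18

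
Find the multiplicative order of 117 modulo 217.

30

By Lagrange's theorem, ord_217(117) divides φ(217) = φ(7·31) = (7−1)·(31−1) = 6·30 = 180 = 2^2 · 3^2 · 5.
Divisors of 180: 1, 2, 3, 4, 5, 6, 9, 10, 12, 15, 18, 20, 30, 36, 45, 60, 90, 180.
Test each divisor d:
117^1 ≡ 117
117^2 ≡ 18
117^3 ≡ 153
117^4 ≡ 107
117^5 ≡ 150
117^6 ≡ 190
117^9 ≡ 209
117^10 ≡ 149
117^12 ≡ 78
117^15 ≡ 216
117^18 ≡ 64
117^20 ≡ 67
117^30 ≡ 1
The smallest such exponent is 30, so the order of 117 is 30.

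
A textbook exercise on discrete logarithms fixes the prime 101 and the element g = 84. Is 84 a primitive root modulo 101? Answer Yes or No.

No

φ(101) = 101 − 1 = 100 = 2^2 · 5^2.
It suffices to check that the order of 84 is not a proper divisor of 100: compute 84^(100/q) for q ∈ {2, 5}.
84^50 ≡ 1 (mod 101)  [q = 2: ≡ 1 ✗]
84^20 ≡ 1 (mod 101)  [q = 5: ≡ 1 ✗]
Since 84^50 ≡ 1, the order of 84 divides 50 < 100, so 84 is not a primitive root.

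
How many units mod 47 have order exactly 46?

22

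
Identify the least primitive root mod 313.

10

φ(313) = 313 − 1 = 312 = 2^3 · 3 · 13.
g is a primitive root iff g^(312/q) ≢ 1 (mod 313) for each prime q ∈ {2, 3, 13}.
g = 2: 2^156 ≡ 1 — hits 1, so not a primitive root.
g = 3: 3^156 ≡ 1 — hits 1, so not a primitive root.
g = 4: 4^156 ≡ 1 — hits 1, so not a primitive root.
g = 5: 5^156 ≡ 312; 5^104 ≡ 1 — hits 1, so not a primitive root.
g = 6: 6^156 ≡ 1 — hits 1, so not a primitive root.
g = 7: 7^156 ≡ 312; 7^104 ≡ 1 — hits 1, so not a primitive root.
g = 8: 8^156 ≡ 1 — hits 1, so not a primitive root.
g = 9: 9^156 ≡ 1 — hits 1, so not a primitive root.
g = 10: 10^156 ≡ 312; 10^104 ≡ 214; 10^24 ≡ 103 — none is 1, so 10 is a primitive root.
So 10 is the smallest generator of (Z/313Z)^×.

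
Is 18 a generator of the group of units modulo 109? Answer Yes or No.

Yes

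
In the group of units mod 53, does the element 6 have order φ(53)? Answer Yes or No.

No

φ(53) = 53 − 1 = 52 = 2^2 · 13.
It suffices to check that the order of 6 is not a proper divisor of 52: compute 6^(52/q) for q ∈ {2, 13}.
6^26 ≡ 1 (mod 53)  [q = 2: ≡ 1 ✗]
6^4 ≡ 24 (mod 53)  [q = 13: ≢ 1 ✓]
6^26 ≡ 1 shows ord(6) | 26, strictly less than φ(53); not a primitive root.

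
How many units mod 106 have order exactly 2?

1

φ(106) = φ(2)·φ(53) = 1·52 = 52 = 2^2 · 13.
In a cyclic group of order 52, there are φ(d) elements of order d for each divisor d of 52, and zero for non-divisors.
2 | 52, and φ(2) = 2 − 1 = 1.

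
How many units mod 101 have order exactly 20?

φ(101) = 101 − 1 = 100 = 2^2 · 5^2.
In a cyclic group of order 100, there are φ(d) elements of order d for each divisor d of 100, and zero for non-divisors.
20 = 2^2 · 5 divides 100, and φ(20) = 8.

8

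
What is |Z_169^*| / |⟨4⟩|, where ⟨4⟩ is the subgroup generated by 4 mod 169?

2

By Lagrange's theorem, ord_169(4) divides φ(169) = φ(13^2) = 13·(13−1) = 156 = 2^2 · 3 · 13.
Divisors of 156: 1, 2, 3, 4, 6, 12, 13, 26, 39, 52, 78, 156.
Evaluate successive powers at the divisors of 156:
4^1 ≡ 4
4^2 ≡ 16
4^3 ≡ 64
4^4 ≡ 87
4^6 ≡ 40
4^12 ≡ 79
4^13 ≡ 147
4^26 ≡ 146
4^39 ≡ 168
4^52 ≡ 22
4^78 ≡ 1
Thus |⟨4⟩| = ord(4) = 78.
[(Z/169Z)^× : ⟨4⟩] = 156/78 = 2.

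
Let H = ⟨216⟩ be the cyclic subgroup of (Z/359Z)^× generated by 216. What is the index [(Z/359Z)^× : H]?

2

The order of 216 must divide φ(359) = 359 − 1 = 358 = 2 · 179.
Divisors of 358: 1, 2, 179, 358.
Test each divisor d:
216^1 ≡ 216
216^2 ≡ 345
216^179 ≡ 1
So ord_359(216) = 179, hence |⟨216⟩| = 179.
The index is φ(359) / ord(216) = 358 / 179 = 2.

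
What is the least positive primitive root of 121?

2

φ(121) = φ(11^2) = 11·(11−1) = 110 = 2 · 5 · 11.
Test candidates g = 2, 3, … against the prime factors q ∈ {2, 5, 11} of φ(121): g is a generator iff g^(110/q) ≢ 1 for every such q.
g = 2: 2^55 ≡ 120; 2^22 ≡ 81; 2^10 ≡ 56 — none is 1, so 2 is a primitive root.
The smallest primitive root modulo 121 is 2.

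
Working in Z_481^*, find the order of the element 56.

36

Since 56 ∈ (Z/481Z)^×, its order divides φ(481) = φ(13·37) = (13−1)·(37−1) = 12·36 = 432 = 2^4 · 3^3.
Divisors of 432: 1, 2, 3, 4, 6, 8, 9, 12, 16, 18, 24, 27, 36, 48, 54, 72, 108, 144, 216, 432.
Test each divisor d:
56^1 ≡ 56 (mod 481)
56^2 ≡ 250 (mod 481)
56^3 ≡ 51 (mod 481)
56^4 ≡ 451 (mod 481)
56^6 ≡ 196 (mod 481)
56^8 ≡ 419 (mod 481)
56^9 ≡ 376 (mod 481)
56^12 ≡ 417 (mod 481)
56^16 ≡ 477 (mod 481)
56^18 ≡ 443 (mod 481)
56^24 ≡ 248 (mod 481)
56^27 ≡ 142 (mod 481)
56^36 ≡ 1 (mod 481) ✓
So ord_481(56) = 36.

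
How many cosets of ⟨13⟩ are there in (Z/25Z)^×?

The order of 13 must divide φ(25) = φ(5^2) = 5·(5−1) = 20 = 2^2 · 5.
Divisors of 20: 1, 2, 4, 5, 10, 20.
Test each divisor d:
13^1 ≡ 13 (mod 25)
13^2 ≡ 19 (mod 25)
13^4 ≡ 11 (mod 25)
13^5 ≡ 18 (mod 25)
13^10 ≡ 24 (mod 25)
13^20 ≡ 1 (mod 25) ✓
Thus |⟨13⟩| = ord(13) = 20.
[(Z/25Z)^× : ⟨13⟩] = 20/20 = 1.

1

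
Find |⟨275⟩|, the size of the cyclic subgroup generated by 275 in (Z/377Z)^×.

84

The order of 275 must divide φ(377) = φ(13·29) = (13−1)·(29−1) = 12·28 = 336 = 2^4 · 3 · 7.
Divisors of 336: 1, 2, 3, 4, 6, 7, 8, 12, 14, 16, 21, 24, 28, 42, 48, 56, 84, 112, 168, 336.
Evaluate successive powers at the divisors of 336:
275^1 ≡ 275
275^2 ≡ 225
275^3 ≡ 47
275^4 ≡ 107
275^6 ≡ 324
275^7 ≡ 128
275^8 ≡ 139
275^12 ≡ 170
275^14 ≡ 173
275^16 ≡ 94
275^21 ≡ 278
275^24 ≡ 248
275^28 ≡ 146
275^42 ≡ 376
275^48 ≡ 53
275^56 ≡ 204
275^84 ≡ 1
So ord_377(275) = 84.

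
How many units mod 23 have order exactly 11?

10

φ(23) = 23 − 1 = 22 = 2 · 11.
(Z/23Z)^× is cyclic (|G| = 22); a cyclic group of order m has exactly φ(d) elements of each order d | m, and none otherwise.
11 | 22, and φ(11) = 11 − 1 = 10.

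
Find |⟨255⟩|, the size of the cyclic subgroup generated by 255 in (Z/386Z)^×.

48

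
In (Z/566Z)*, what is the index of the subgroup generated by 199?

ord(199) | φ(566) = φ(2)·φ(283) = 1·282 = 282 = 2 · 3 · 47.
Divisors of 282: 1, 2, 3, 6, 47, 94, 141, 282.
Compute 199^d (mod 566) for the divisors d until we hit 1:
199^1 ≡ 199
199^2 ≡ 547
199^3 ≡ 181
199^6 ≡ 499
199^47 ≡ 1
So ord_566(199) = 47, hence |⟨199⟩| = 47.
The index is φ(566) / ord(199) = 282 / 47 = 6.

6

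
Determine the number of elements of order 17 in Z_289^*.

16

φ(289) = φ(17^2) = 17·(17−1) = 272 = 2^4 · 17.
(Z/289Z)^× is cyclic (|G| = 272); a cyclic group of order m has exactly φ(d) elements of each order d | m, and none otherwise.
17 | 272, and φ(17) = 17 − 1 = 16.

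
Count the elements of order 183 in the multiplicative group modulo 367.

120

φ(367) = 367 − 1 = 366 = 2 · 3 · 61.
Since (Z/367Z)^× is cyclic of order 366, the number of elements of order d is φ(d) when d | 366 and 0 otherwise.
183 = 3 · 61 divides 366, and φ(183) = 120.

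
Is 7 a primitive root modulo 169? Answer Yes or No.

φ(169) = φ(13^2) = 13·(13−1) = 156 = 2^2 · 3 · 13.
It suffices to check that the order of 7 is not a proper divisor of 156: compute 7^(156/q) for q ∈ {2, 3, 13}.
7^78 ≡ 168 (mod 169)  [q = 2: ≢ 1 ✓]
7^52 ≡ 22 (mod 169)  [q = 3: ≢ 1 ✓]
7^12 ≡ 118 (mod 169)  [q = 13: ≢ 1 ✓]
All checks pass, so 7 has order 156 and is a primitive root modulo 169.

Yes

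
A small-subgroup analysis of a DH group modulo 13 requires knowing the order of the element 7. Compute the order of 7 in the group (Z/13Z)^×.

Since 7 ∈ (Z/13Z)^×, its order divides φ(13) = 13 − 1 = 12 = 2^2 · 3.
Divisors of 12: 1, 2, 3, 4, 6, 12.
Evaluate successive powers at the divisors of 12:
7^1 ≡ 7
7^2 ≡ 10
7^3 ≡ 5
7^4 ≡ 9
7^6 ≡ 12
7^12 ≡ 1
Hence ord(7) = 12.

12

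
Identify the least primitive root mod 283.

3

φ(283) = 283 − 1 = 282 = 2 · 3 · 47.
g is a primitive root iff g^(282/q) ≢ 1 (mod 283) for each prime q ∈ {2, 3, 47}.
g = 2: 2^141 ≡ 282; 2^94 ≡ 1 — hits 1, so not a primitive root.
g = 3: 3^141 ≡ 282; 3^94 ≡ 238; 3^6 ≡ 163 — none is 1, so 3 is a primitive root.
Hence the least primitive root of 283 is 3.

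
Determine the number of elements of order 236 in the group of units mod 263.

φ(263) = 263 − 1 = 262 = 2 · 131.
In a cyclic group of order 262, there are φ(d) elements of order d for each divisor d of 262, and zero for non-divisors.
236 does not divide 262, so no element of (Z/263Z)^× has order 236.

0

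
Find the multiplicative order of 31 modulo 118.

58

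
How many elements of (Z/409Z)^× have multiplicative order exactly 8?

4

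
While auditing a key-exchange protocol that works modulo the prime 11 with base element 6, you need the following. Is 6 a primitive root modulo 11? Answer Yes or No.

φ(11) = 11 − 1 = 10 = 2 · 5.
Test 6^(10/q) mod 11 for each prime factor q of 10:
6^5 ≡ 10 (mod 11)  [q = 2: ≢ 1 ✓]
6^2 ≡ 3 (mod 11)  [q = 5: ≢ 1 ✓]
None equal 1, so ord_11(6) = 10: 6 is a primitive root.

Yes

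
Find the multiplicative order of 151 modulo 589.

10

ord(151) | φ(589) = φ(19·31) = (19−1)·(31−1) = 18·30 = 540 = 2^2 · 3^3 · 5.
Divisors of 540: 1, 2, 3, 4, 5, 6, 9, 10, 12, 15, 18, 20, 27, 30, 36, 45, 54, 60, 90, 108, 135, 180, 270, 540.
Compute 151^d (mod 589) for the divisors d until we hit 1:
151^1 ≡ 151 (mod 589)
151^2 ≡ 419 (mod 589)
151^3 ≡ 246 (mod 589)
151^4 ≡ 39 (mod 589)
151^5 ≡ 588 (mod 589)
151^6 ≡ 438 (mod 589)
151^9 ≡ 550 (mod 589)
151^10 ≡ 1 (mod 589) ✓
Hence ord(151) = 10.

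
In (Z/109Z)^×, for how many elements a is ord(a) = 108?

36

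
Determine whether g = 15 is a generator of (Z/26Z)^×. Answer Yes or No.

φ(26) = φ(2)·φ(13) = 1·12 = 12 = 2^2 · 3.
It suffices to check that the order of 15 is not a proper divisor of 12: compute 15^(12/q) for q ∈ {2, 3}.
15^6 ≡ 25 (mod 26)  [q = 2: ≢ 1 ✓]
15^4 ≡ 3 (mod 26)  [q = 3: ≢ 1 ✓]
All checks pass, so 15 has order 12 and is a primitive root modulo 26.

Yes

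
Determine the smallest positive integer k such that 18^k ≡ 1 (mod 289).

ord(18) | φ(289) = φ(17^2) = 17·(17−1) = 272 = 2^4 · 17.
Divisors of 272: 1, 2, 4, 8, 16, 17, 34, 68, 136, 272.
Compute 18^d (mod 289) for the divisors d until we hit 1:
18^1 ≡ 18
18^2 ≡ 35
18^4 ≡ 69
18^8 ≡ 137
18^16 ≡ 273
18^17 ≡ 1
Hence ord(18) = 17.

17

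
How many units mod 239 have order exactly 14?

6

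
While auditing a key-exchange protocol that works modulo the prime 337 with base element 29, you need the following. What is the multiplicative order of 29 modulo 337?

ord(29) | φ(337) = 337 − 1 = 336 = 2^4 · 3 · 7.
Divisors of 336: 1, 2, 3, 4, 6, 7, 8, 12, 14, 16, 21, 24, 28, 42, 48, 56, 84, 112, 168, 336.
Test each divisor d:
29^1 ≡ 29 (mod 337)
29^2 ≡ 167 (mod 337)
29^3 ≡ 125 (mod 337)
29^4 ≡ 255 (mod 337)
29^6 ≡ 123 (mod 337)
29^7 ≡ 197 (mod 337)
29^8 ≡ 321 (mod 337)
29^12 ≡ 301 (mod 337)
29^14 ≡ 54 (mod 337)
29^16 ≡ 256 (mod 337)
29^21 ≡ 191 (mod 337)
29^24 ≡ 285 (mod 337)
29^28 ≡ 220 (mod 337)
29^42 ≡ 85 (mod 337)
29^48 ≡ 8 (mod 337)
29^56 ≡ 209 (mod 337)
29^84 ≡ 148 (mod 337)
29^112 ≡ 208 (mod 337)
29^168 ≡ 336 (mod 337)
29^336 ≡ 1 (mod 337) ✓
The smallest such exponent is 336, so the order of 29 is 336.

336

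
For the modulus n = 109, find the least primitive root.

6

φ(109) = 109 − 1 = 108 = 2^2 · 3^3.
g is a primitive root iff g^(108/q) ≢ 1 (mod 109) for each prime q ∈ {2, 3}.
g = 2: 2^54 ≡ 108; 2^36 ≡ 1 — hits 1, so not a primitive root.
g = 3: 3^54 ≡ 1 — hits 1, so not a primitive root.
g = 4: 4^54 ≡ 1 — hits 1, so not a primitive root.
g = 5: 5^54 ≡ 1 — hits 1, so not a primitive root.
g = 6: 6^54 ≡ 108; 6^36 ≡ 63 — none is 1, so 6 is a primitive root.
So 6 is the smallest generator of (Z/109Z)^×.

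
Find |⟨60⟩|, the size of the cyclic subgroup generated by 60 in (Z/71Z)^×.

35

Since 60 ∈ (Z/71Z)^×, its order divides φ(71) = 71 − 1 = 70 = 2 · 5 · 7.
Divisors of 70: 1, 2, 5, 7, 10, 14, 35, 70.
Evaluate successive powers at the divisors of 70:
60^1 ≡ 60
60^2 ≡ 50
60^5 ≡ 48
60^7 ≡ 57
60^10 ≡ 32
60^14 ≡ 54
60^35 ≡ 1
Therefore the multiplicative order of 60 modulo 71 is 35.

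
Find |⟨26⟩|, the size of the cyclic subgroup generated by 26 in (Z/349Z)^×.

87

By Lagrange's theorem, ord_349(26) divides φ(349) = 349 − 1 = 348 = 2^2 · 3 · 29.
Divisors of 348: 1, 2, 3, 4, 6, 12, 29, 58, 87, 116, 174, 348.
Test each divisor d:
26^1 ≡ 26
26^2 ≡ 327
26^3 ≡ 126
26^4 ≡ 135
26^6 ≡ 171
26^12 ≡ 274
26^29 ≡ 122
26^58 ≡ 226
26^87 ≡ 1
Hence ord(26) = 87.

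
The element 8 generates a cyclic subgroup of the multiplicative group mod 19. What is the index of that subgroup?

3

Since 8 ∈ (Z/19Z)^×, its order divides φ(19) = 19 − 1 = 18 = 2 · 3^2.
Divisors of 18: 1, 2, 3, 6, 9, 18.
Check 8^d mod 19 for each divisor in increasing order:
8^1 ≡ 8 (mod 19)
8^2 ≡ 7 (mod 19)
8^3 ≡ 18 (mod 19)
8^6 ≡ 1 (mod 19) ✓
So ord_19(8) = 6, hence |⟨8⟩| = 6.
The index is φ(19) / ord(8) = 18 / 6 = 3.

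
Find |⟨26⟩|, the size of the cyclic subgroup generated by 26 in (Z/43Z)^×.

By Lagrange's theorem, ord_43(26) divides φ(43) = 43 − 1 = 42 = 2 · 3 · 7.
Divisors of 42: 1, 2, 3, 6, 7, 14, 21, 42.
Check 26^d mod 43 for each divisor in increasing order:
26^1 ≡ 26 (mod 43)
26^2 ≡ 31 (mod 43)
26^3 ≡ 32 (mod 43)
26^6 ≡ 35 (mod 43)
26^7 ≡ 7 (mod 43)
26^14 ≡ 6 (mod 43)
26^21 ≡ 42 (mod 43)
26^42 ≡ 1 (mod 43) ✓
Hence ord(26) = 42.

42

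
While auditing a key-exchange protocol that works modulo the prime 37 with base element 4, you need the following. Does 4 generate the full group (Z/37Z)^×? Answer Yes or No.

φ(37) = 37 − 1 = 36 = 2^2 · 3^2.
Test 4^(36/q) mod 37 for each prime factor q of 36:
4^18 ≡ 1 (mod 37)  [q = 2: ≡ 1 ✗]
4^12 ≡ 10 (mod 37)  [q = 3: ≢ 1 ✓]
Since 4^18 ≡ 1, the order of 4 divides 18 < 36, so 4 is not a primitive root.

No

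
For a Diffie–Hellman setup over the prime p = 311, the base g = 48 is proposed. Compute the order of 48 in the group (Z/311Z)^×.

155

The order of 48 must divide φ(311) = 311 − 1 = 310 = 2 · 5 · 31.
Divisors of 310: 1, 2, 5, 10, 31, 62, 155, 310.
Check 48^d mod 311 for each divisor in increasing order:
48^1 ≡ 48 (mod 311)
48^2 ≡ 127 (mod 311)
48^5 ≡ 113 (mod 311)
48^10 ≡ 18 (mod 311)
48^31 ≡ 36 (mod 311)
48^62 ≡ 52 (mod 311)
48^155 ≡ 1 (mod 311) ✓
So ord_311(48) = 155.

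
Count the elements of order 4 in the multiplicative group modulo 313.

φ(313) = 313 − 1 = 312 = 2^3 · 3 · 13.
Since (Z/313Z)^× is cyclic of order 312, the number of elements of order d is φ(d) when d | 312 and 0 otherwise.
4 = 2^2 divides 312, and φ(4) = 2.

2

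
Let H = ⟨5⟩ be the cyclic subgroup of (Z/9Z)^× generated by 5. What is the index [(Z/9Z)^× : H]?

By Lagrange's theorem, ord_9(5) divides φ(9) = φ(3^2) = 3·(3−1) = 6 = 2 · 3.
Divisors of 6: 1, 2, 3, 6.
Compute 5^d (mod 9) for the divisors d until we hit 1:
5^1 ≡ 5 (mod 9)
5^2 ≡ 7 (mod 9)
5^3 ≡ 8 (mod 9)
5^6 ≡ 1 (mod 9) ✓
The order of 5 is 6, so the subgroup it generates has 6 elements.
[(Z/9Z)^× : ⟨5⟩] = 6/6 = 1.

1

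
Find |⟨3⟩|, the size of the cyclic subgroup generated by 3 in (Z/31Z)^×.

The order of 3 must divide φ(31) = 31 − 1 = 30 = 2 · 3 · 5.
Divisors of 30: 1, 2, 3, 5, 6, 10, 15, 30.
Test each divisor d:
3^1 ≡ 3 (mod 31)
3^2 ≡ 9 (mod 31)
3^3 ≡ 27 (mod 31)
3^5 ≡ 26 (mod 31)
3^6 ≡ 16 (mod 31)
3^10 ≡ 25 (mod 31)
3^15 ≡ 30 (mod 31)
3^30 ≡ 1 (mod 31) ✓
So ord_31(3) = 30.

30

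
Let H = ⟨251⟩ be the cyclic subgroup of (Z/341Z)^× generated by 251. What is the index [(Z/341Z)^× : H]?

10

By Lagrange's theorem, ord_341(251) divides φ(341) = φ(11·31) = (11−1)·(31−1) = 10·30 = 300 = 2^2 · 3 · 5^2.
Divisors of 300: 1, 2, 3, 4, 5, 6, 10, 12, 15, 20, 25, 30, 50, 60, 75, 100, 150, 300.
Check 251^d mod 341 for each divisor in increasing order:
251^1 ≡ 251 (mod 341)
251^2 ≡ 257 (mod 341)
251^3 ≡ 58 (mod 341)
251^4 ≡ 236 (mod 341)
251^5 ≡ 243 (mod 341)
251^6 ≡ 295 (mod 341)
251^10 ≡ 56 (mod 341)
251^12 ≡ 70 (mod 341)
251^15 ≡ 309 (mod 341)
251^20 ≡ 67 (mod 341)
251^25 ≡ 254 (mod 341)
251^30 ≡ 1 (mod 341) ✓
The order of 251 is 30, so the subgroup it generates has 30 elements.
The index is φ(341) / ord(251) = 300 / 30 = 10.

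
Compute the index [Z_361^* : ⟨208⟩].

By Lagrange's theorem, ord_361(208) divides φ(361) = φ(19^2) = 19·(19−1) = 342 = 2 · 3^2 · 19.
Divisors of 342: 1, 2, 3, 6, 9, 18, 19, 38, 57, 114, 171, 342.
Evaluate successive powers at the divisors of 342:
208^1 ≡ 208 (mod 361)
208^2 ≡ 305 (mod 361)
208^3 ≡ 265 (mod 361)
208^6 ≡ 191 (mod 361)
208^9 ≡ 75 (mod 361)
208^18 ≡ 210 (mod 361)
208^19 ≡ 360 (mod 361)
208^38 ≡ 1 (mod 361) ✓
So ord_361(208) = 38, hence |⟨208⟩| = 38.
Index = |(Z/361Z)^×| / |⟨208⟩| = 342 / 38 = 9.

9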